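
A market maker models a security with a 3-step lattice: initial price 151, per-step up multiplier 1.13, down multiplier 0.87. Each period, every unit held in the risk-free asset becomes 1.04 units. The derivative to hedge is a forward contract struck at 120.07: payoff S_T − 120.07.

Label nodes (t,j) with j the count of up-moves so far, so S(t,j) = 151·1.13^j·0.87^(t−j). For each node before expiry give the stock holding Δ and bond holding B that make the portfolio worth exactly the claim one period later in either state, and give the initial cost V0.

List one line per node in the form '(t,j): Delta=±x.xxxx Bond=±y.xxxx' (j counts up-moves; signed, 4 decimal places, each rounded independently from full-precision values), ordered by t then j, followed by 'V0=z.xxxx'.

Under the risk-neutral measure, an up-move has probability p* = (R−d)/(u−d) = 0.6538 and values discount at R = 1.04.
Terminal payoffs: V(3,0)=-20.6360, V(3,1)=9.0798, V(3,2)=47.6764, V(3,3)=97.8074
(2,0): S=114.2919. Δ = (V_up−V_dn)/(S_up−S_dn) = (9.0798−-20.6360)/(129.1498−99.4340) = 1.0000. V = [p*·9.0798 + (1−p*)·-20.6360]/1.04 = -1.1600. B = V − Δ·S = -115.4519.
(2,1): S=148.4481. Δ = (V_up−V_dn)/(S_up−S_dn) = (47.6764−9.0798)/(167.7464−129.1498) = 1.0000. V = [p*·47.6764 + (1−p*)·9.0798]/1.04 = 32.9962. B = V − Δ·S = -115.4519.
(2,2): S=192.8119. Δ = (V_up−V_dn)/(S_up−S_dn) = (97.8074−47.6764)/(217.8774−167.7464) = 1.0000. V = [p*·97.8074 + (1−p*)·47.6764]/1.04 = 77.3600. B = V − Δ·S = -115.4519.
(1,0): S=131.3700. Δ = (V_up−V_dn)/(S_up−S_dn) = (32.9962−-1.1600)/(148.4481−114.2919) = 1.0000. V = [p*·32.9962 + (1−p*)·-1.1600]/1.04 = 20.3585. B = V − Δ·S = -111.0115.
(1,1): S=170.6300. Δ = (V_up−V_dn)/(S_up−S_dn) = (77.3600−32.9962)/(192.8119−148.4481) = 1.0000. V = [p*·77.3600 + (1−p*)·32.9962]/1.04 = 59.6185. B = V − Δ·S = -111.0115.
(0,0): S=151.0000. Δ = (V_up−V_dn)/(S_up−S_dn) = (59.6185−20.3585)/(170.6300−131.3700) = 1.0000. V = [p*·59.6185 + (1−p*)·20.3585]/1.04 = 44.2582. B = V − Δ·S = -106.7418.
Self-financing check: at every node Δ·S+B equals the discounted successor values.

(0,0): Delta=1.0000 Bond=-106.7418
(1,0): Delta=1.0000 Bond=-111.0115
(1,1): Delta=1.0000 Bond=-111.0115
(2,0): Delta=1.0000 Bond=-115.4519
(2,1): Delta=1.0000 Bond=-115.4519
(2,2): Delta=1.0000 Bond=-115.4519
V0=44.2582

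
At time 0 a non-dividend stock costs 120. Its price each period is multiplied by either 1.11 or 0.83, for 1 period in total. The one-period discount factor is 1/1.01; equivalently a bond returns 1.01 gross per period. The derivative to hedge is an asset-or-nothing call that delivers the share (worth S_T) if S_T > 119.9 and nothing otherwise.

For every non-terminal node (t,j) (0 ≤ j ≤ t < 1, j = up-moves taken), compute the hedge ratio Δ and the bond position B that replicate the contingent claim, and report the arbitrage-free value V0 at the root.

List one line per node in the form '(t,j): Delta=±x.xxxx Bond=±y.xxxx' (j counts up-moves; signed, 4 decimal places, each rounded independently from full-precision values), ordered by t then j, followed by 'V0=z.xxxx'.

(0,0): Delta=3.9643 Bond=-390.9335
V0=84.7808

The replicating-portfolio and risk-neutral prices coincide; use p* = (1.01−0.83)/(1.11−0.83) = 0.6429 for the latter.
At expiry t=1: V(1,0)=0.0000, V(1,1)=133.2000
(0,0): S=120.0000. Δ = (V_up−V_dn)/(S_up−S_dn) = (133.2000−0.0000)/(133.2000−99.6000) = 3.9643. V = [p*·133.2000 + (1−p*)·0.0000]/1.01 = 84.7808. B = V − Δ·S = -390.9335.
Self-financing check: at every node Δ·S+B equals the discounted successor values.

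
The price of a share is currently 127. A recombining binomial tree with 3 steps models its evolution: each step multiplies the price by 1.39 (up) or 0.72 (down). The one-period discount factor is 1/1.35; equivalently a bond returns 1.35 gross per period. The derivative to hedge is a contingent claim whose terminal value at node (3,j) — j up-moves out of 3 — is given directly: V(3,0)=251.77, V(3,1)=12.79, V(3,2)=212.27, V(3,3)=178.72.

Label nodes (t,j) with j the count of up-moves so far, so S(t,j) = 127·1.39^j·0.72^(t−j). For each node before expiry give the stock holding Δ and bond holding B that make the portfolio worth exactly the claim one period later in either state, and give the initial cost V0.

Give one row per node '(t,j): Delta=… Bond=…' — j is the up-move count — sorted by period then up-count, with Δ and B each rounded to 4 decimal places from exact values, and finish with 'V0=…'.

No-arbitrage ⇒ martingale measure with p* = (R−d)/(u−d) = 0.9403.
Payoff layer (t=3): V(3,0)=251.7700, V(3,1)=12.7900, V(3,2)=212.2700, V(3,3)=178.7200
(2,0): S=65.8368. Δ = (V_up−V_dn)/(S_up−S_dn) = (12.7900−251.7700)/(91.5132−47.4025) = -5.4177. V = [p*·12.7900 + (1−p*)·251.7700]/1.35 = 20.0426. B = V − Δ·S = 376.7291.
(2,1): S=127.1016. Δ = (V_up−V_dn)/(S_up−S_dn) = (212.2700−12.7900)/(176.6712−91.5132) = 2.3425. V = [p*·212.2700 + (1−p*)·12.7900]/1.35 = 148.4154. B = V − Δ·S = -149.3160.
(2,2): S=245.3767. Δ = (V_up−V_dn)/(S_up−S_dn) = (178.7200−212.2700)/(341.0736−176.6712) = -0.2041. V = [p*·178.7200 + (1−p*)·212.2700]/1.35 = 133.8689. B = V − Δ·S = 183.9435.
(1,0): S=91.4400. Δ = (V_up−V_dn)/(S_up−S_dn) = (148.4154−20.0426)/(127.1016−65.8368) = 2.0954. V = [p*·148.4154 + (1−p*)·20.0426]/1.35 = 104.2602. B = V − Δ·S = -87.3410.
(1,1): S=176.5300. Δ = (V_up−V_dn)/(S_up−S_dn) = (133.8689−148.4154)/(245.3767−127.1016) = -0.1230. V = [p*·133.8689 + (1−p*)·148.4154]/1.35 = 99.8054. B = V − Δ·S = 121.5166.
(0,0): S=127.0000. Δ = (V_up−V_dn)/(S_up−S_dn) = (99.8054−104.2602)/(176.5300−91.4400) = -0.0524. V = [p*·99.8054 + (1−p*)·104.2602]/1.35 = 74.1270. B = V − Δ·S = 80.7759.
Each (Δ,B) replicates both successor values, so the strategy is self-financing and V0 is arbitrage-free.

(0,0): Delta=-0.0524 Bond=80.7759
(1,0): Delta=2.0954 Bond=-87.3410
(1,1): Delta=-0.1230 Bond=121.5166
(2,0): Delta=-5.4177 Bond=376.7291
(2,1): Delta=2.3425 Bond=-149.3160
(2,2): Delta=-0.2041 Bond=183.9435
V0=74.1270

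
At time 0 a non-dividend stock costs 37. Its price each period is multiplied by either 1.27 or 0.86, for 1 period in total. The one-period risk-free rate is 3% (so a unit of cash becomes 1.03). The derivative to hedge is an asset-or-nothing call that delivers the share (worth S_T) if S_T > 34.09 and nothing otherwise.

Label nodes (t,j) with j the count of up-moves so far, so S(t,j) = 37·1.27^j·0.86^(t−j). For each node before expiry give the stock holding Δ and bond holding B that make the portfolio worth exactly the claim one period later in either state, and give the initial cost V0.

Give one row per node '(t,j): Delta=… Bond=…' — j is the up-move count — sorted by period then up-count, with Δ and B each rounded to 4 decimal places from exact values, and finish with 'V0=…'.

(0,0): Delta=3.0976 Bond=-95.6936
V0=18.9162

The replicating-portfolio and risk-neutral prices coincide; use p* = (1.03−0.86)/(1.27−0.86) = 0.4146 for the latter.
Payoff layer (t=1): V(1,0)=0.0000, V(1,1)=46.9900
  t=0,j=0: stock 37.0000 → up 46.9900 (V=46.9900), down 31.8200 (V=0.0000). Price 18.9162; hedge Δ=3.0976, bond B=-95.6936.
Check: Δ(0,0)·S0 + B(0,0) = 18.9162 = V0.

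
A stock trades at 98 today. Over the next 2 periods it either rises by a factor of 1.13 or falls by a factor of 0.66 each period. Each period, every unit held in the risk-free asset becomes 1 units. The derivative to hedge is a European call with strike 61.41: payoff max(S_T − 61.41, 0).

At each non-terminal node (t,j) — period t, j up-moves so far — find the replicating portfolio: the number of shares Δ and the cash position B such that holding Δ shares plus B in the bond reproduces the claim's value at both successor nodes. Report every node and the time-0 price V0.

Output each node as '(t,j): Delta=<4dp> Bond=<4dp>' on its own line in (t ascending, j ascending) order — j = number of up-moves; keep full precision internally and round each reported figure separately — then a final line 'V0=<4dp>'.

(0,0): Delta=0.8876 Bond=-48.9603
(1,0): Delta=0.3842 Bond=-16.3995
(1,1): Delta=1.0000 Bond=-61.4100
V0=38.0223

The replicating-portfolio and risk-neutral prices coincide; use p* = (1−0.66)/(1.13−0.66) = 0.7234 for the latter.
Terminal values V(2,·): V(2,0)=0.0000, V(2,1)=11.6784, V(2,2)=63.7262
(1,0): S=64.6800. Δ = (V_up−V_dn)/(S_up−S_dn) = (11.6784−0.0000)/(73.0884−42.6888) = 0.3842. V = [p*·11.6784 + (1−p*)·0.0000]/1 = 8.4482. B = V − Δ·S = -16.3995.
(1,1): S=110.7400. Δ = (V_up−V_dn)/(S_up−S_dn) = (63.7262−11.6784)/(125.1362−73.0884) = 1.0000. V = [p*·63.7262 + (1−p*)·11.6784]/1 = 49.3300. B = V − Δ·S = -61.4100.
(0,0): S=98.0000. Δ = (V_up−V_dn)/(S_up−S_dn) = (49.3300−8.4482)/(110.7400−64.6800) = 0.8876. V = [p*·49.3300 + (1−p*)·8.4482]/1 = 38.0223. B = V − Δ·S = -48.9603.
Check: Δ(0,0)·S0 + B(0,0) = 38.0223 = V0.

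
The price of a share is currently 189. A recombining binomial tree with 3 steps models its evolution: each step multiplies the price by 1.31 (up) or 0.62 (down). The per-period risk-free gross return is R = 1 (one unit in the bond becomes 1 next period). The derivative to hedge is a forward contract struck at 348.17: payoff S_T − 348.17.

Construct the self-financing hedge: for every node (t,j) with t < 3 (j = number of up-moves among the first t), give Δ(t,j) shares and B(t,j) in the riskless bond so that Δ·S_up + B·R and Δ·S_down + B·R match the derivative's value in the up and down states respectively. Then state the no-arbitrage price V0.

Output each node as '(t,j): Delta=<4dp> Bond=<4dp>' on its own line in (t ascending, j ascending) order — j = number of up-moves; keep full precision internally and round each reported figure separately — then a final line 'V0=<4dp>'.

(0,0): Delta=1.0000 Bond=-348.1700
(1,0): Delta=1.0000 Bond=-348.1700
(1,1): Delta=1.0000 Bond=-348.1700
(2,0): Delta=1.0000 Bond=-348.1700
(2,1): Delta=1.0000 Bond=-348.1700
(2,2): Delta=1.0000 Bond=-348.1700
V0=-159.1700

Under the risk-neutral measure, an up-move has probability p* = (R−d)/(u−d) = 0.5507 and values discount at R = 1.
Terminal values V(3,·): V(3,0)=-303.1260, V(3,1)=-252.9964, V(3,2)=-147.0774, V(3,3)=76.7192
(2,0): S=72.6516. Δ = (V_up−V_dn)/(S_up−S_dn) = (-252.9964−-303.1260)/(95.1736−45.0440) = 1.0000. V = [p*·-252.9964 + (1−p*)·-303.1260]/1 = -275.5184. B = V − Δ·S = -348.1700.
(2,1): S=153.5058. Δ = (V_up−V_dn)/(S_up−S_dn) = (-147.0774−-252.9964)/(201.0926−95.1736) = 1.0000. V = [p*·-147.0774 + (1−p*)·-252.9964]/1 = -194.6642. B = V − Δ·S = -348.1700.
(2,2): S=324.3429. Δ = (V_up−V_dn)/(S_up−S_dn) = (76.7192−-147.0774)/(424.8892−201.0926) = 1.0000. V = [p*·76.7192 + (1−p*)·-147.0774]/1 = -23.8271. B = V − Δ·S = -348.1700.
(1,0): S=117.1800. Δ = (V_up−V_dn)/(S_up−S_dn) = (-194.6642−-275.5184)/(153.5058−72.6516) = 1.0000. V = [p*·-194.6642 + (1−p*)·-275.5184]/1 = -230.9900. B = V − Δ·S = -348.1700.
(1,1): S=247.5900. Δ = (V_up−V_dn)/(S_up−S_dn) = (-23.8271−-194.6642)/(324.3429−153.5058) = 1.0000. V = [p*·-23.8271 + (1−p*)·-194.6642]/1 = -100.5800. B = V − Δ·S = -348.1700.
(0,0): S=189.0000. Δ = (V_up−V_dn)/(S_up−S_dn) = (-100.5800−-230.9900)/(247.5900−117.1800) = 1.0000. V = [p*·-100.5800 + (1−p*)·-230.9900]/1 = -159.1700. B = V − Δ·S = -348.1700.
Each (Δ,B) replicates both successor values, so the strategy is self-financing and V0 is arbitrage-free.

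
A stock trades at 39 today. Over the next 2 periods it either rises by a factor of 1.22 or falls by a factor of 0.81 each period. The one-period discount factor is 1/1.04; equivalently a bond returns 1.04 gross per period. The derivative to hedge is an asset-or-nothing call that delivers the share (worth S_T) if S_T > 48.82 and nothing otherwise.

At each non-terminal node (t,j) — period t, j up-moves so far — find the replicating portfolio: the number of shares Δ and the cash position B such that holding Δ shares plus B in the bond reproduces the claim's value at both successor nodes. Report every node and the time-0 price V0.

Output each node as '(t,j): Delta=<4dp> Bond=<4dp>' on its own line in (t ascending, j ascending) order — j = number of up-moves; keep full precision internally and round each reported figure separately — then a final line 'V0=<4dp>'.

Since d<R<u, set p* = (R−d)/(u−d) = 0.5610; price each node as the discounted p*-expectation of its children.
Terminal values V(2,·): V(2,0)=0.0000, V(2,1)=0.0000, V(2,2)=58.0476
(1,0): S=31.5900. Δ = (V_up−V_dn)/(S_up−S_dn) = (0.0000−0.0000)/(38.5398−25.5879) = 0.0000. V = [p*·0.0000 + (1−p*)·0.0000]/1.04 = 0.0000. B = V − Δ·S = 0.0000.
(1,1): S=47.5800. Δ = (V_up−V_dn)/(S_up−S_dn) = (58.0476−0.0000)/(58.0476−38.5398) = 2.9756. V = [p*·58.0476 + (1−p*)·0.0000]/1.04 = 31.3109. B = V − Δ·S = -110.2687.
(0,0): S=39.0000. Δ = (V_up−V_dn)/(S_up−S_dn) = (31.3109−0.0000)/(47.5800−31.5900) = 1.9582. V = [p*·31.3109 + (1−p*)·0.0000]/1.04 = 16.8891. B = V − Δ·S = -59.4789.
Check: Δ(0,0)·S0 + B(0,0) = 16.8891 = V0.

(0,0): Delta=1.9582 Bond=-59.4789
(1,0): Delta=0.0000 Bond=0.0000
(1,1): Delta=2.9756 Bond=-110.2687
V0=16.8891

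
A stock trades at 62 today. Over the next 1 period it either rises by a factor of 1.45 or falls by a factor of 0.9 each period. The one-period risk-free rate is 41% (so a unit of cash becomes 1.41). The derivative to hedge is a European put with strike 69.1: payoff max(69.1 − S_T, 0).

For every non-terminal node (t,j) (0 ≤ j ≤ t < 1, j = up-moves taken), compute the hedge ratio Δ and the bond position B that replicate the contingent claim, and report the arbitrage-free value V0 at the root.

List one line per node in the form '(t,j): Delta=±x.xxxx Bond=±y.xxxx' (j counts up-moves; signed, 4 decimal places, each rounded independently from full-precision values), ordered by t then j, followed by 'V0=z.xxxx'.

The replicating-portfolio and risk-neutral prices coincide; use p* = (1.41−0.9)/(1.45−0.9) = 0.9273 for the latter.
Terminal values V(1,·): V(1,0)=13.3000, V(1,1)=0.0000
  t=0,j=0: stock 62.0000 → up 89.9000 (V=0.0000), down 55.8000 (V=13.3000). Price 0.6860; hedge Δ=-0.3900, bond B=24.8678.
Each (Δ,B) replicates both successor values, so the strategy is self-financing and V0 is arbitrage-free.

(0,0): Delta=-0.3900 Bond=24.8678
V0=0.6860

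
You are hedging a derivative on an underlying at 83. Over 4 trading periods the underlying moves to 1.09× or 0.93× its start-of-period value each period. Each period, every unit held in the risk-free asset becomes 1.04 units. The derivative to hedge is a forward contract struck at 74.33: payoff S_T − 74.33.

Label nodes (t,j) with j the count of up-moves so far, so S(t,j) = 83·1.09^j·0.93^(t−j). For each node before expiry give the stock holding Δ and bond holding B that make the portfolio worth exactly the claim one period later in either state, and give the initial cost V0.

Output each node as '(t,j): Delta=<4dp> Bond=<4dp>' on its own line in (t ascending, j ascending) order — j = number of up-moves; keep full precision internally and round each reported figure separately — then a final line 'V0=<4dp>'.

(0,0): Delta=1.0000 Bond=-63.5376
(1,0): Delta=1.0000 Bond=-66.0791
(1,1): Delta=1.0000 Bond=-66.0791
(2,0): Delta=1.0000 Bond=-68.7223
(2,1): Delta=1.0000 Bond=-68.7223
(2,2): Delta=1.0000 Bond=-68.7223
(3,0): Delta=1.0000 Bond=-71.4712
(3,1): Delta=1.0000 Bond=-71.4712
(3,2): Delta=1.0000 Bond=-71.4712
(3,3): Delta=1.0000 Bond=-71.4712
V0=19.4624

No-arbitrage ⇒ martingale measure with p* = (R−d)/(u−d) = 0.6875.
Terminal values V(4,·): V(4,0)=-12.2417, V(4,1)=-1.5598, V(4,2)=10.9598, V(4,3)=25.6333, V(4,4)=42.8313
Node (3,0) S=66.7616: V=(p*·-1.5598+(1−p*)·-12.2417)/1.04=-4.7095; Δ=(-1.5598−-12.2417)/(72.7702−62.0883)=1.0000; B=V−Δ·S=-71.4712
Node (3,1) S=78.2475: V=(p*·10.9598+(1−p*)·-1.5598)/1.04=6.7763; Δ=(10.9598−-1.5598)/(85.2898−72.7702)=1.0000; B=V−Δ·S=-71.4712
Node (3,2) S=91.7094: V=(p*·25.6333+(1−p*)·10.9598)/1.04=20.2383; Δ=(25.6333−10.9598)/(99.9633−85.2898)=1.0000; B=V−Δ·S=-71.4712
Node (3,3) S=107.4874: V=(p*·42.8313+(1−p*)·25.6333)/1.04=36.0163; Δ=(42.8313−25.6333)/(117.1613−99.9633)=1.0000; B=V−Δ·S=-71.4712
Node (2,0) S=71.7867: V=(p*·6.7763+(1−p*)·-4.7095)/1.04=3.0644; Δ=(6.7763−-4.7095)/(78.2475−66.7616)=1.0000; B=V−Δ·S=-68.7223
Node (2,1) S=84.1371: V=(p*·20.2383+(1−p*)·6.7763)/1.04=15.4148; Δ=(20.2383−6.7763)/(91.7094−78.2475)=1.0000; B=V−Δ·S=-68.7223
Node (2,2) S=98.6123: V=(p*·36.0163+(1−p*)·20.2383)/1.04=29.8900; Δ=(36.0163−20.2383)/(107.4874−91.7094)=1.0000; B=V−Δ·S=-68.7223
Node (1,0) S=77.1900: V=(p*·15.4148+(1−p*)·3.0644)/1.04=11.1109; Δ=(15.4148−3.0644)/(84.1371−71.7867)=1.0000; B=V−Δ·S=-66.0791
Node (1,1) S=90.4700: V=(p*·29.8900+(1−p*)·15.4148)/1.04=24.3909; Δ=(29.8900−15.4148)/(98.6123−84.1371)=1.0000; B=V−Δ·S=-66.0791
Node (0,0) S=83.0000: V=(p*·24.3909+(1−p*)·11.1109)/1.04=19.4624; Δ=(24.3909−11.1109)/(90.4700−77.1900)=1.0000; B=V−Δ·S=-63.5376
Root portfolio cost Δ·83+B reproduces V0=19.4624.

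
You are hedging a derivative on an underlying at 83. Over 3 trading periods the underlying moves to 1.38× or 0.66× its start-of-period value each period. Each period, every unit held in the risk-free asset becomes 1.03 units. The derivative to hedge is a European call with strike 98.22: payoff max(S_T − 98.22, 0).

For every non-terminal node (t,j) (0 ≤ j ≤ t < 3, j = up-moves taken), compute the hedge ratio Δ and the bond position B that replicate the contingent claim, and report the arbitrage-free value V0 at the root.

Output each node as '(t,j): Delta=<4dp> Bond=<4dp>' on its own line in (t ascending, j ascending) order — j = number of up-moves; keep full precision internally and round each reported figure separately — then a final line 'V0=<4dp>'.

The replicating-portfolio and risk-neutral prices coincide; use p* = (1.03−0.66)/(1.38−0.66) = 0.5139 for the latter.
Payoff layer (t=3): V(3,0)=0.0000, V(3,1)=0.0000, V(3,2)=6.1030, V(3,3)=119.9100
(2,0): S=36.1548. Δ = (V_up−V_dn)/(S_up−S_dn) = (0.0000−0.0000)/(49.8936−23.8622) = 0.0000. V = [p*·0.0000 + (1−p*)·0.0000]/1.03 = 0.0000. B = V − Δ·S = 0.0000.
(2,1): S=75.5964. Δ = (V_up−V_dn)/(S_up−S_dn) = (6.1030−0.0000)/(104.3230−49.8936) = 0.1121. V = [p*·6.1030 + (1−p*)·0.0000]/1.03 = 3.0449. B = V − Δ·S = -5.4315.
(2,2): S=158.0652. Δ = (V_up−V_dn)/(S_up−S_dn) = (119.9100−6.1030)/(218.1300−104.3230) = 1.0000. V = [p*·119.9100 + (1−p*)·6.1030]/1.03 = 62.7060. B = V − Δ·S = -95.3592.
(1,0): S=54.7800. Δ = (V_up−V_dn)/(S_up−S_dn) = (3.0449−0.0000)/(75.5964−36.1548) = 0.0772. V = [p*·3.0449 + (1−p*)·0.0000]/1.03 = 1.5192. B = V − Δ·S = -2.7099.
(1,1): S=114.5400. Δ = (V_up−V_dn)/(S_up−S_dn) = (62.7060−3.0449)/(158.0652−75.5964) = 0.7234. V = [p*·62.7060 + (1−p*)·3.0449]/1.03 = 32.7224. B = V − Δ·S = -50.1402.
(0,0): S=83.0000. Δ = (V_up−V_dn)/(S_up−S_dn) = (32.7224−1.5192)/(114.5400−54.7800) = 0.5221. V = [p*·32.7224 + (1−p*)·1.5192]/1.03 = 17.0429. B = V − Δ·S = -26.2949.
Check: Δ(0,0)·S0 + B(0,0) = 17.0429 = V0.

(0,0): Delta=0.5221 Bond=-26.2949
(1,0): Delta=0.0772 Bond=-2.7099
(1,1): Delta=0.7234 Bond=-50.1402
(2,0): Delta=0.0000 Bond=0.0000
(2,1): Delta=0.1121 Bond=-5.4315
(2,2): Delta=1.0000 Bond=-95.3592
V0=17.0429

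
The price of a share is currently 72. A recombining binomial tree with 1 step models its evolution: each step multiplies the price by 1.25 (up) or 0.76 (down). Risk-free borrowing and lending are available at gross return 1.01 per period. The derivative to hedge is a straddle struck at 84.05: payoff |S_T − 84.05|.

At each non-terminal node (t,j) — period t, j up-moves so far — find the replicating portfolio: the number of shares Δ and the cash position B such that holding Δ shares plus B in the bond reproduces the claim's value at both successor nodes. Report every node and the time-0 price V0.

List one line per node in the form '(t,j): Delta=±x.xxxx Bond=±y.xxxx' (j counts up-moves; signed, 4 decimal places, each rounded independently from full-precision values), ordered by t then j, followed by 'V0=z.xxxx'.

(0,0): Delta=-0.6627 Bond=64.9434
V0=17.2291

Since d<R<u, set p* = (R−d)/(u−d) = 0.5102; price each node as the discounted p*-expectation of its children.
Terminal values V(1,·): V(1,0)=29.3300, V(1,1)=5.9500
  t=0,j=0: stock 72.0000 → up 90.0000 (V=5.9500), down 54.7200 (V=29.3300). Price 17.2291; hedge Δ=-0.6627, bond B=64.9434.
Check: Δ(0,0)·S0 + B(0,0) = 17.2291 = V0.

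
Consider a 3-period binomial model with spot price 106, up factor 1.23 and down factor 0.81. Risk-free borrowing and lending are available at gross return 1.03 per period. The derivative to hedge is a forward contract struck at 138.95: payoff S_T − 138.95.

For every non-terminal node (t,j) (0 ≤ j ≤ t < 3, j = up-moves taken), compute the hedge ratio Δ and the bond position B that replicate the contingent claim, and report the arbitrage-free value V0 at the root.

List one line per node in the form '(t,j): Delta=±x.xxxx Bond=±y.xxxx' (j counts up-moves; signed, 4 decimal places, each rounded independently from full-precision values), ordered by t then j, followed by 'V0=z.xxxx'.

(0,0): Delta=1.0000 Bond=-127.1589
(1,0): Delta=1.0000 Bond=-130.9737
(1,1): Delta=1.0000 Bond=-130.9737
(2,0): Delta=1.0000 Bond=-134.9029
(2,1): Delta=1.0000 Bond=-134.9029
(2,2): Delta=1.0000 Bond=-134.9029
V0=-21.1589

Risk-neutral probability p* = (R−d)/(u−d) = (1.03−0.81)/(1.23−0.81) = 0.5238.
Terminal values V(3,·): V(3,0)=-82.6173, V(3,1)=-53.4077, V(3,2)=-9.0524, V(3,3)=58.3019
  t=2,j=0: stock 69.5466 → up 85.5423 (V=-53.4077), down 56.3327 (V=-82.6173). Price -65.3563; hedge Δ=1.0000, bond B=-134.9029.
  t=2,j=1: stock 105.6078 → up 129.8976 (V=-9.0524), down 85.5423 (V=-53.4077). Price -29.2951; hedge Δ=1.0000, bond B=-134.9029.
  t=2,j=2: stock 160.3674 → up 197.2519 (V=58.3019), down 129.8976 (V=-9.0524). Price 25.4645; hedge Δ=1.0000, bond B=-134.9029.
  t=1,j=0: stock 85.8600 → up 105.6078 (V=-29.2951), down 69.5466 (V=-65.3563). Price -45.1137; hedge Δ=1.0000, bond B=-130.9737.
  t=1,j=1: stock 130.3800 → up 160.3674 (V=25.4645), down 105.6078 (V=-29.2951). Price -0.5937; hedge Δ=1.0000, bond B=-130.9737.
  t=0,j=0: stock 106.0000 → up 130.3800 (V=-0.5937), down 85.8600 (V=-45.1137). Price -21.1589; hedge Δ=1.0000, bond B=-127.1589.
Each (Δ,B) replicates both successor values, so the strategy is self-financing and V0 is arbitrage-free.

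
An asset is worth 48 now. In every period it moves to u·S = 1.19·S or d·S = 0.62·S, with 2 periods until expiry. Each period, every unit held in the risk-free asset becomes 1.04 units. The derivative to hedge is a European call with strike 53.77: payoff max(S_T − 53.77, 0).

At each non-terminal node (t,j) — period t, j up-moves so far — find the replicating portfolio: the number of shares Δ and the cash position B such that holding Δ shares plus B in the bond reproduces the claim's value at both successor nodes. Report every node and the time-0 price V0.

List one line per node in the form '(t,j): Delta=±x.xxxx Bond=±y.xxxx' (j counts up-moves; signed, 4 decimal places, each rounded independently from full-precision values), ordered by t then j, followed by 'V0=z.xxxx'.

(0,0): Delta=0.3678 Bond=-10.5244
(1,0): Delta=0.0000 Bond=0.0000
(1,1): Delta=0.4362 Bond=-14.8545
V0=7.1295

The replicating-portfolio and risk-neutral prices coincide; use p* = (1.04−0.62)/(1.19−0.62) = 0.7368 for the latter.
Terminal payoffs: V(2,0)=0.0000, V(2,1)=0.0000, V(2,2)=14.2028
(1,0): S=29.7600. Δ = (V_up−V_dn)/(S_up−S_dn) = (0.0000−0.0000)/(35.4144−18.4512) = 0.0000. V = [p*·0.0000 + (1−p*)·0.0000]/1.04 = 0.0000. B = V − Δ·S = 0.0000.
(1,1): S=57.1200. Δ = (V_up−V_dn)/(S_up−S_dn) = (14.2028−0.0000)/(67.9728−35.4144) = 0.4362. V = [p*·14.2028 + (1−p*)·0.0000]/1.04 = 10.0627. B = V − Δ·S = -14.8545.
(0,0): S=48.0000. Δ = (V_up−V_dn)/(S_up−S_dn) = (10.0627−0.0000)/(57.1200−29.7600) = 0.3678. V = [p*·10.0627 + (1−p*)·0.0000]/1.04 = 7.1295. B = V − Δ·S = -10.5244.
Check: Δ(0,0)·S0 + B(0,0) = 7.1295 = V0.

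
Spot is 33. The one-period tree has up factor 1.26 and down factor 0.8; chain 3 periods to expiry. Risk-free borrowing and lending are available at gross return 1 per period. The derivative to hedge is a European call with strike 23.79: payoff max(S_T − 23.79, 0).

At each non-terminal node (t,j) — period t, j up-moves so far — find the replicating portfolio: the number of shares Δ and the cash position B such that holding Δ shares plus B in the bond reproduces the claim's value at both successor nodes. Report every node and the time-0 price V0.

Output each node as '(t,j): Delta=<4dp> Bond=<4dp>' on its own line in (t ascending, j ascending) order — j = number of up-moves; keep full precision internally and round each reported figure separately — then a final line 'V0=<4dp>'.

Risk-neutral probability p* = (R−d)/(u−d) = (1−0.8)/(1.26−0.8) = 0.4348.
Payoff layer (t=3): V(3,0)=0.0000, V(3,1)=2.8212, V(3,2)=18.1226, V(3,3)=42.2224
Node (2,0) S=21.1200: V=(p*·2.8212+(1−p*)·0.0000)/1=1.2266; Δ=(2.8212−0.0000)/(26.6112−16.8960)=0.2904; B=V−Δ·S=-4.9064
Node (2,1) S=33.2640: V=(p*·18.1226+(1−p*)·2.8212)/1=9.4740; Δ=(18.1226−2.8212)/(41.9126−26.6112)=1.0000; B=V−Δ·S=-23.7900
Node (2,2) S=52.3908: V=(p*·42.2224+(1−p*)·18.1226)/1=28.6008; Δ=(42.2224−18.1226)/(66.0124−41.9126)=1.0000; B=V−Δ·S=-23.7900
Node (1,0) S=26.4000: V=(p*·9.4740+(1−p*)·1.2266)/1=4.8124; Δ=(9.4740−1.2266)/(33.2640−21.1200)=0.6791; B=V−Δ·S=-13.1167
Node (1,1) S=41.5800: V=(p*·28.6008+(1−p*)·9.4740)/1=17.7900; Δ=(28.6008−9.4740)/(52.3908−33.2640)=1.0000; B=V−Δ·S=-23.7900
Node (0,0) S=33.0000: V=(p*·17.7900+(1−p*)·4.8124)/1=10.4549; Δ=(17.7900−4.8124)/(41.5800−26.4000)=0.8549; B=V−Δ·S=-17.7573
The time-0 hedge costs 10.4549, which is the no-arbitrage price.

(0,0): Delta=0.8549 Bond=-17.7573
(1,0): Delta=0.6791 Bond=-13.1167
(1,1): Delta=1.0000 Bond=-23.7900
(2,0): Delta=0.2904 Bond=-4.9064
(2,1): Delta=1.0000 Bond=-23.7900
(2,2): Delta=1.0000 Bond=-23.7900
V0=10.4549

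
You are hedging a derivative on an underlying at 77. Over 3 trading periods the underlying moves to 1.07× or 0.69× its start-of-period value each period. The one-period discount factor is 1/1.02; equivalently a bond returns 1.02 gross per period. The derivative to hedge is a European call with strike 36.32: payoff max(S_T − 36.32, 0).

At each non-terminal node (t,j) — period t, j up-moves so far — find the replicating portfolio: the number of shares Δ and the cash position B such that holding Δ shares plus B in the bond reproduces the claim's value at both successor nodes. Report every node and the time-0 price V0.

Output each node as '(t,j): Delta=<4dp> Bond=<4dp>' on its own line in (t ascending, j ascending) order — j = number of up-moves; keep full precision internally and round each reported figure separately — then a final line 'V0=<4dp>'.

No-arbitrage ⇒ martingale measure with p* = (R−d)/(u−d) = 0.8684.
At expiry t=3: V(3,0)=0.0000, V(3,1)=2.9059, V(3,2)=24.5085, V(3,3)=58.0083
  t=2,j=0: stock 36.6597 → up 39.2259 (V=2.9059), down 25.2952 (V=0.0000). Price 2.4740; hedge Δ=0.2086, bond B=-5.1730.
  t=2,j=1: stock 56.8491 → up 60.8285 (V=24.5085), down 39.2259 (V=2.9059). Price 21.2413; hedge Δ=1.0000, bond B=-35.6078.
  t=2,j=2: stock 88.1573 → up 94.3283 (V=58.0083), down 60.8285 (V=24.5085). Price 52.5495; hedge Δ=1.0000, bond B=-35.6078.
  t=1,j=0: stock 53.1300 → up 56.8491 (V=21.2413), down 36.6597 (V=2.4740). Price 18.4038; hedge Δ=0.9296, bond B=-30.9836.
  t=1,j=1: stock 82.3900 → up 88.1573 (V=52.5495), down 56.8491 (V=21.2413). Price 47.4803; hedge Δ=1.0000, bond B=-34.9097.
  t=0,j=0: stock 77.0000 → up 82.3900 (V=47.4803), down 53.1300 (V=18.4038). Price 42.7985; hedge Δ=0.9937, bond B=-33.7187.
The time-0 hedge costs 42.7985, which is the no-arbitrage price.

(0,0): Delta=0.9937 Bond=-33.7187
(1,0): Delta=0.9296 Bond=-30.9836
(1,1): Delta=1.0000 Bond=-34.9097
(2,0): Delta=0.2086 Bond=-5.1730
(2,1): Delta=1.0000 Bond=-35.6078
(2,2): Delta=1.0000 Bond=-35.6078
V0=42.7985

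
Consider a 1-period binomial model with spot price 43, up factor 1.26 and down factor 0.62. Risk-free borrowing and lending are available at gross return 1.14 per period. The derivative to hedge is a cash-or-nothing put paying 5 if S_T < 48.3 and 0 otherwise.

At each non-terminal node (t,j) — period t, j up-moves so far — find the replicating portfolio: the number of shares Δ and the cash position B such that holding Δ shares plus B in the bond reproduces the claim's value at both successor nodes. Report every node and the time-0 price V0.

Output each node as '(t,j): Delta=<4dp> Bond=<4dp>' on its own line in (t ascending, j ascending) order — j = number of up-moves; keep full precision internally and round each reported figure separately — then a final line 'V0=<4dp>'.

Since d<R<u, set p* = (R−d)/(u−d) = 0.8125; price each node as the discounted p*-expectation of its children.
At expiry t=1: V(1,0)=5.0000, V(1,1)=0.0000
Node (0,0) S=43.0000: V=(p*·0.0000+(1−p*)·5.0000)/1.14=0.8224; Δ=(0.0000−5.0000)/(54.1800−26.6600)=-0.1817; B=V−Δ·S=8.6349
Self-financing check: at every node Δ·S+B equals the discounted successor values.

(0,0): Delta=-0.1817 Bond=8.6349
V0=0.8224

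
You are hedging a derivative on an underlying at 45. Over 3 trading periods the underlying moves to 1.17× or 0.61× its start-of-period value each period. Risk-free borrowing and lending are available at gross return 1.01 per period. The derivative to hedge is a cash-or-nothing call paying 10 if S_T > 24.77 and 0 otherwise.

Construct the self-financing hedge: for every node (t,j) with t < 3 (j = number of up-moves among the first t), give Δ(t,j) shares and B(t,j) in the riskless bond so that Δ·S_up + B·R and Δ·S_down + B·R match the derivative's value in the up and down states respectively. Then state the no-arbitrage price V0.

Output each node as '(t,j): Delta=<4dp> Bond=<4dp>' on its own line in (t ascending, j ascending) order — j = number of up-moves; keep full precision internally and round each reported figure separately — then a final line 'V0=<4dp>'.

(0,0): Delta=0.1588 Bond=0.6367
(1,0): Delta=0.4601 Bond=-7.6273
(1,1): Delta=0.0959 Bond=3.9512
(2,0): Delta=0.0000 Bond=0.0000
(2,1): Delta=0.5560 Bond=-10.7850
(2,2): Delta=0.0000 Bond=9.9010
V0=7.7817

Since d<R<u, set p* = (R−d)/(u−d) = 0.7143; price each node as the discounted p*-expectation of its children.
At expiry t=3: V(3,0)=0.0000, V(3,1)=0.0000, V(3,2)=10.0000, V(3,3)=10.0000
Node (2,0) S=16.7445: V=(p*·0.0000+(1−p*)·0.0000)/1.01=0.0000; Δ=(0.0000−0.0000)/(19.5911−10.2141)=0.0000; B=V−Δ·S=0.0000
Node (2,1) S=32.1165: V=(p*·10.0000+(1−p*)·0.0000)/1.01=7.0721; Δ=(10.0000−0.0000)/(37.5763−19.5911)=0.5560; B=V−Δ·S=-10.7850
Node (2,2) S=61.6005: V=(p*·10.0000+(1−p*)·10.0000)/1.01=9.9010; Δ=(10.0000−10.0000)/(72.0726−37.5763)=0.0000; B=V−Δ·S=9.9010
Node (1,0) S=27.4500: V=(p*·7.0721+(1−p*)·0.0000)/1.01=5.0015; Δ=(7.0721−0.0000)/(32.1165−16.7445)=0.4601; B=V−Δ·S=-7.6273
Node (1,1) S=52.6500: V=(p*·9.9010+(1−p*)·7.0721)/1.01=9.0027; Δ=(9.9010−7.0721)/(61.6005−32.1165)=0.0959; B=V−Δ·S=3.9512
Node (0,0) S=45.0000: V=(p*·9.0027+(1−p*)·5.0015)/1.01=7.7817; Δ=(9.0027−5.0015)/(52.6500−27.4500)=0.1588; B=V−Δ·S=0.6367
Check: Δ(0,0)·S0 + B(0,0) = 7.7817 = V0.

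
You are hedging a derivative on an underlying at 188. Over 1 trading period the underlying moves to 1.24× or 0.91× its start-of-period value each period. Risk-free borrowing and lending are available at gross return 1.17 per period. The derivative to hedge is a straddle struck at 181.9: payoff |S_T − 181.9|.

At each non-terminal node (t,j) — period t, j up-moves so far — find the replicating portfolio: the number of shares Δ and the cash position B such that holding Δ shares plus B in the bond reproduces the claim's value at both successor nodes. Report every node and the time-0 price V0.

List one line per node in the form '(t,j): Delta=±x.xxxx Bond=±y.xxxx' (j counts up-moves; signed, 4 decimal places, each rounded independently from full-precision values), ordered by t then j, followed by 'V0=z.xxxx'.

Risk-neutral probability p* = (R−d)/(u−d) = (1.17−0.91)/(1.24−0.91) = 0.7879.
Terminal values V(1,·): V(1,0)=10.8200, V(1,1)=51.2200
  t=0,j=0: stock 188.0000 → up 233.1200 (V=51.2200), down 171.0800 (V=10.8200). Price 36.4533; hedge Δ=0.6512, bond B=-85.9710.
Root portfolio cost Δ·188+B reproduces V0=36.4533.

(0,0): Delta=0.6512 Bond=-85.9710
V0=36.4533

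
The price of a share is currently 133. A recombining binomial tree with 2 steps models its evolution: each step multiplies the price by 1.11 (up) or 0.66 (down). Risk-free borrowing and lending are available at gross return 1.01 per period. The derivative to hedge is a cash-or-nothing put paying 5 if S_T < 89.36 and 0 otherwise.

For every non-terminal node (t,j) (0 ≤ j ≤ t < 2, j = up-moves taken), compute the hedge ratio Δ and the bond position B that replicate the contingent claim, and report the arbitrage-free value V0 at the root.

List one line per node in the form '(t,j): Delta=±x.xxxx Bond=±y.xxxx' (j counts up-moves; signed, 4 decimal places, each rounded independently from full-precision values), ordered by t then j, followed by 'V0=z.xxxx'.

(0,0): Delta=-0.0184 Bond=2.6867
(1,0): Delta=-0.1266 Bond=12.2112
(1,1): Delta=0.0000 Bond=0.0000
V0=0.2420

Under the risk-neutral measure, an up-move has probability p* = (R−d)/(u−d) = 0.7778 and values discount at R = 1.01.
Payoff layer (t=2): V(2,0)=5.0000, V(2,1)=0.0000, V(2,2)=0.0000
Node (1,0) S=87.7800: V=(p*·0.0000+(1−p*)·5.0000)/1.01=1.1001; Δ=(0.0000−5.0000)/(97.4358−57.9348)=-0.1266; B=V−Δ·S=12.2112
Node (1,1) S=147.6300: V=(p*·0.0000+(1−p*)·0.0000)/1.01=0.0000; Δ=(0.0000−0.0000)/(163.8693−97.4358)=0.0000; B=V−Δ·S=0.0000
Node (0,0) S=133.0000: V=(p*·0.0000+(1−p*)·1.1001)/1.01=0.2420; Δ=(0.0000−1.1001)/(147.6300−87.7800)=-0.0184; B=V−Δ·S=2.6867
The time-0 hedge costs 0.2420, which is the no-arbitrage price.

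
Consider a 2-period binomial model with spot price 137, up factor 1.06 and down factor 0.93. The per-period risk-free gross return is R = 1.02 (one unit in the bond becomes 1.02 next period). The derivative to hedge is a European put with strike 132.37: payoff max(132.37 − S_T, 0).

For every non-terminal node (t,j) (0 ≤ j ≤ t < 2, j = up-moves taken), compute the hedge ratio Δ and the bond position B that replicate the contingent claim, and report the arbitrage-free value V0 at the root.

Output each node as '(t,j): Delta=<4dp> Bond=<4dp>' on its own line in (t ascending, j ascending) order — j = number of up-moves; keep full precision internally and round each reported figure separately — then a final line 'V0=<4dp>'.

(0,0): Delta=-0.2351 Bond=33.4678
(1,0): Delta=-0.8379 Bond=110.9459
(1,1): Delta=0.0000 Bond=0.0000
V0=1.2629

Since d<R<u, set p* = (R−d)/(u−d) = 0.6923; price each node as the discounted p*-expectation of its children.
At expiry t=2: V(2,0)=13.8787, V(2,1)=0.0000, V(2,2)=0.0000
Node (1,0) S=127.4100: V=(p*·0.0000+(1−p*)·13.8787)/1.02=4.1866; Δ=(0.0000−13.8787)/(135.0546−118.4913)=-0.8379; B=V−Δ·S=110.9459
Node (1,1) S=145.2200: V=(p*·0.0000+(1−p*)·0.0000)/1.02=0.0000; Δ=(0.0000−0.0000)/(153.9332−135.0546)=0.0000; B=V−Δ·S=0.0000
Node (0,0) S=137.0000: V=(p*·0.0000+(1−p*)·4.1866)/1.02=1.2629; Δ=(0.0000−4.1866)/(145.2200−127.4100)=-0.2351; B=V−Δ·S=33.4678
Root portfolio cost Δ·137+B reproduces V0=1.2629.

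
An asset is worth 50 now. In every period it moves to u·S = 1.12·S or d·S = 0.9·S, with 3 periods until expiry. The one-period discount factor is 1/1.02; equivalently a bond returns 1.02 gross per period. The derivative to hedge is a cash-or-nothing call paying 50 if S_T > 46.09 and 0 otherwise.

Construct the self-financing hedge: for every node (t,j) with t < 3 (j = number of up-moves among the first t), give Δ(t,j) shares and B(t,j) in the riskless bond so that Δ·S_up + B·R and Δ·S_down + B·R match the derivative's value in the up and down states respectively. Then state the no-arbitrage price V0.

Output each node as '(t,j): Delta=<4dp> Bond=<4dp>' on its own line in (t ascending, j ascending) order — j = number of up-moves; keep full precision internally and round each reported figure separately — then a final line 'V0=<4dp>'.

Under the risk-neutral measure, an up-move has probability p* = (R−d)/(u−d) = 0.5455 and values discount at R = 1.02.
Terminal payoffs: V(3,0)=0.0000, V(3,1)=0.0000, V(3,2)=50.0000, V(3,3)=50.0000
  t=2,j=0: stock 40.5000 → up 45.3600 (V=0.0000), down 36.4500 (V=0.0000). Price 0.0000; hedge Δ=0.0000, bond B=0.0000.
  t=2,j=1: stock 50.4000 → up 56.4480 (V=50.0000), down 45.3600 (V=0.0000). Price 26.7380; hedge Δ=4.5094, bond B=-200.5348.
  t=2,j=2: stock 62.7200 → up 70.2464 (V=50.0000), down 56.4480 (V=50.0000). Price 49.0196; hedge Δ=0.0000, bond B=49.0196.
  t=1,j=0: stock 45.0000 → up 50.4000 (V=26.7380), down 40.5000 (V=0.0000). Price 14.2984; hedge Δ=2.7008, bond B=-107.2378.
  t=1,j=1: stock 56.0000 → up 62.7200 (V=49.0196), down 50.4000 (V=26.7380). Price 38.1290; hedge Δ=1.8086, bond B=-63.1512.
  t=0,j=0: stock 50.0000 → up 56.0000 (V=38.1290), down 45.0000 (V=14.2984). Price 26.7617; hedge Δ=2.1664, bond B=-81.5594.
Self-financing check: at every node Δ·S+B equals the discounted successor values.

(0,0): Delta=2.1664 Bond=-81.5594
(1,0): Delta=2.7008 Bond=-107.2378
(1,1): Delta=1.8086 Bond=-63.1512
(2,0): Delta=0.0000 Bond=0.0000
(2,1): Delta=4.5094 Bond=-200.5348
(2,2): Delta=0.0000 Bond=49.0196
V0=26.7617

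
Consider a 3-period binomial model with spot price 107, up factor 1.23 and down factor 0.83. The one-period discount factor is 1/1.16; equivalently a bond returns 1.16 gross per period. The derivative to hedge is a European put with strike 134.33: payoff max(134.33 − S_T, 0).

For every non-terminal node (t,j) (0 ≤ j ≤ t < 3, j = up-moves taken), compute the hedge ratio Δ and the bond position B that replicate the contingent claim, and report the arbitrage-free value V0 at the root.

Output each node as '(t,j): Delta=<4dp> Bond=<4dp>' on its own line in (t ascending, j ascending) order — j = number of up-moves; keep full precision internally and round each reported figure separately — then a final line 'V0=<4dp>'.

(0,0): Delta=-0.2346 Bond=27.4735
(1,0): Delta=-0.9994 Bond=99.7901
(1,1): Delta=-0.1251 Bond=17.4618
(2,0): Delta=-1.0000 Bond=115.8017
(2,1): Delta=-0.9993 Bond=115.7469
(2,2): Delta=0.0000 Bond=0.0000
V0=2.3715

No-arbitrage ⇒ martingale measure with p* = (R−d)/(u−d) = 0.8250.
Terminal values V(3,·): V(3,0)=73.1488, V(3,1)=43.6639, V(3,2)=0.0000, V(3,3)=0.0000
Node (2,0) S=73.7123: V=(p*·43.6639+(1−p*)·73.1488)/1.16=42.0894; Δ=(43.6639−73.1488)/(90.6661−61.1812)=-1.0000; B=V−Δ·S=115.8017
Node (2,1) S=109.2363: V=(p*·0.0000+(1−p*)·43.6639)/1.16=6.5872; Δ=(0.0000−43.6639)/(134.3606−90.6661)=-0.9993; B=V−Δ·S=115.7469
Node (2,2) S=161.8803: V=(p*·0.0000+(1−p*)·0.0000)/1.16=0.0000; Δ=(0.0000−0.0000)/(199.1128−134.3606)=0.0000; B=V−Δ·S=0.0000
Node (1,0) S=88.8100: V=(p*·6.5872+(1−p*)·42.0894)/1.16=11.0346; Δ=(6.5872−42.0894)/(109.2363−73.7123)=-0.9994; B=V−Δ·S=99.7901
Node (1,1) S=131.6100: V=(p*·0.0000+(1−p*)·6.5872)/1.16=0.9938; Δ=(0.0000−6.5872)/(161.8803−109.2363)=-0.1251; B=V−Δ·S=17.4618
Node (0,0) S=107.0000: V=(p*·0.9938+(1−p*)·11.0346)/1.16=2.3715; Δ=(0.9938−11.0346)/(131.6100−88.8100)=-0.2346; B=V−Δ·S=27.4735
Each (Δ,B) replicates both successor values, so the strategy is self-financing and V0 is arbitrage-free.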